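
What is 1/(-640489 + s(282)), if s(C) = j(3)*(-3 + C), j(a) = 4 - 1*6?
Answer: -1/641047 ≈ -1.5599e-6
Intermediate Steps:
j(a) = -2 (j(a) = 4 - 6 = -2)
s(C) = 6 - 2*C (s(C) = -2*(-3 + C) = 6 - 2*C)
1/(-640489 + s(282)) = 1/(-640489 + (6 - 2*282)) = 1/(-640489 + (6 - 564)) = 1/(-640489 - 558) = 1/(-641047) = -1/641047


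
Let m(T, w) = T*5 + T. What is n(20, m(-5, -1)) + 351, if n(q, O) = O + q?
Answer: 341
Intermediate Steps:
m(T, w) = 6*T (m(T, w) = 5*T + T = 6*T)
n(20, m(-5, -1)) + 351 = (6*(-5) + 20) + 351 = (-30 + 20) + 351 = -10 + 351 = 341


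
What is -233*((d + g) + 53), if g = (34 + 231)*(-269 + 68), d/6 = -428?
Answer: 12996740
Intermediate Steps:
d = -2568 (d = 6*(-428) = -2568)
g = -53265 (g = 265*(-201) = -53265)
-233*((d + g) + 53) = -233*((-2568 - 53265) + 53) = -233*(-55833 + 53) = -233*(-55780) = 12996740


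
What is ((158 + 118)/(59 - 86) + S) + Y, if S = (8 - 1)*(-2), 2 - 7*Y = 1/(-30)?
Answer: -15077/630 ≈ -23.932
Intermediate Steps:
Y = 61/210 (Y = 2/7 - ⅐/(-30) = 2/7 - ⅐*(-1/30) = 2/7 + 1/210 = 61/210 ≈ 0.29048)
S = -14 (S = 7*(-2) = -14)
((158 + 118)/(59 - 86) + S) + Y = ((158 + 118)/(59 - 86) - 14) + 61/210 = (276/(-27) - 14) + 61/210 = (276*(-1/27) - 14) + 61/210 = (-92/9 - 14) + 61/210 = -218/9 + 61/210 = -15077/630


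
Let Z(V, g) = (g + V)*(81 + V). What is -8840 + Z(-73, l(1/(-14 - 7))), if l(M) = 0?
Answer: -9424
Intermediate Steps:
Z(V, g) = (81 + V)*(V + g) (Z(V, g) = (V + g)*(81 + V) = (81 + V)*(V + g))
-8840 + Z(-73, l(1/(-14 - 7))) = -8840 + ((-73)² + 81*(-73) + 81*0 - 73*0) = -8840 + (5329 - 5913 + 0 + 0) = -8840 - 584 = -9424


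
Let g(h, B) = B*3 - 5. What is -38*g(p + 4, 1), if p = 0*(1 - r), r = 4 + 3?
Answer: 76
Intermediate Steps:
r = 7
p = 0 (p = 0*(1 - 1*7) = 0*(1 - 7) = 0*(-6) = 0)
g(h, B) = -5 + 3*B (g(h, B) = 3*B - 5 = -5 + 3*B)
-38*g(p + 4, 1) = -38*(-5 + 3*1) = -38*(-5 + 3) = -38*(-2) = 76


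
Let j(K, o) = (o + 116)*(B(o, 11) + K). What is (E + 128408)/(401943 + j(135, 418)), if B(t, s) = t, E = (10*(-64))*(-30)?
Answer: 147608/697245 ≈ 0.21170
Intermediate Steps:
E = 19200 (E = -640*(-30) = 19200)
j(K, o) = (116 + o)*(K + o) (j(K, o) = (o + 116)*(o + K) = (116 + o)*(K + o))
(E + 128408)/(401943 + j(135, 418)) = (19200 + 128408)/(401943 + (418² + 116*135 + 116*418 + 135*418)) = 147608/(401943 + (174724 + 15660 + 48488 + 56430)) = 147608/(401943 + 295302) = 147608/697245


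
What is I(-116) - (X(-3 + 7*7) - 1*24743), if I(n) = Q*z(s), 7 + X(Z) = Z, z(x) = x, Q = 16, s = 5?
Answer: 24784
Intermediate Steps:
X(Z) = -7 + Z
I(n) = 80 (I(n) = 16*5 = 80)
I(-116) - (X(-3 + 7*7) - 1*24743) = 80 - ((-7 + (-3 + 7*7)) - 1*24743) = 80 - ((-7 + (-3 + 49)) - 24743) = 80 - ((-7 + 46) - 24743) = 80 - (39 - 24743) = 80 - 1*(-24704) = 80 + 24704 = 24784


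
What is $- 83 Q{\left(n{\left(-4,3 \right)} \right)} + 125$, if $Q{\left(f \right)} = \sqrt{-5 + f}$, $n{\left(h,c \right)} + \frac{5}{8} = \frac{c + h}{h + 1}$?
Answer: $125 - \frac{83 i \sqrt{762}}{12} \approx 125.0 - 190.93 i$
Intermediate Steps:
$n{\left(h,c \right)} = - \frac{5}{8} + \frac{c + h}{1 + h}$ ($n{\left(h,c \right)} = - \frac{5}{8} + \frac{c + h}{h + 1} = - \frac{5}{8} + \frac{c + h}{1 + h}$)
$- 83 Q{\left(n{\left(-4,3 \right)} \right)} + 125 = - 83 \sqrt{-5 + \frac{-5 + 3 \left(-4\right) + 8 \cdot 3}{8 \left(1 - 4\right)}} + 125 = - 83 \sqrt{-5 + \frac{-5 - 12 + 24}{8 \left(-3\right)}} + 125 = - 83 \sqrt{-5 + \frac{1}{8} \left(- \frac{1}{3}\right) 7} + 125 = - 83 \sqrt{-5 - \frac{7}{24}} + 125 = - 83 \sqrt{- \frac{127}{24}} + 125 = - 83 \frac{i \sqrt{762}}{12} + 125 = - \frac{83 i \sqrt{762}}{12} + 125 = 125 - \frac{83 i \sqrt{762}}{12}$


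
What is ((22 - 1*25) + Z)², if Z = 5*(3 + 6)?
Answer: 1764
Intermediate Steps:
Z = 45 (Z = 5*9 = 45)
((22 - 1*25) + Z)² = ((22 - 1*25) + 45)² = ((22 - 25) + 45)² = (-3 + 45)² = 42² = 1764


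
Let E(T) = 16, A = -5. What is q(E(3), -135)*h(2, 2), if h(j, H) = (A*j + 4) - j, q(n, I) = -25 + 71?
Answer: -368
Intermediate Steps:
q(n, I) = 46
h(j, H) = 4 - 6*j (h(j, H) = (-5*j + 4) - j = (4 - 5*j) - j = 4 - 6*j)
q(E(3), -135)*h(2, 2) = 46*(4 - 6*2) = 46*(4 - 12) = 46*(-8) = -368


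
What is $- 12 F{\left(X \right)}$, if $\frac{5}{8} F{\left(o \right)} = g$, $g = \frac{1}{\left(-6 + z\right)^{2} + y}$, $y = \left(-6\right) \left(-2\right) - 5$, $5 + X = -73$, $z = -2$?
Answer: $- \frac{96}{355} \approx -0.27042$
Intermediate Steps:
$X = -78$ ($X = -5 - 73 = -78$)
$y = 7$ ($y = 12 - 5 = 7$)
$g = \frac{1}{71}$ ($g = \frac{1}{\left(-6 - 2\right)^{2} + 7} = \frac{1}{\left(-8\right)^{2} + 7} = \frac{1}{64 + 7} = \frac{1}{71} \approx 0.014085$)
$F{\left(o \right)} = \frac{8}{355}$ ($F{\left(o \right)} = \frac{8}{5} \cdot \frac{1}{71} = \frac{8}{355}$)
$- 12 F{\left(X \right)} = \left(-12\right) \frac{8}{355} = - \frac{96}{355}$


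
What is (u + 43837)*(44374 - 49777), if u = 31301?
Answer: -405970614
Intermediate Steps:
(u + 43837)*(44374 - 49777) = (31301 + 43837)*(44374 - 49777) = 75138*(-5403) = -405970614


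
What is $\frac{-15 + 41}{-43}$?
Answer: $- \frac{26}{43} \approx -0.60465$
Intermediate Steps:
$\frac{-15 + 41}{-43} = \left(- \frac{1}{43}\right) 26 = - \frac{26}{43}$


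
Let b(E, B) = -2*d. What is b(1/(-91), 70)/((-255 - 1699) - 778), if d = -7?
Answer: -7/1366 ≈ -0.0051244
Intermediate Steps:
b(E, B) = 14 (b(E, B) = -2*(-7) = 14)
b(1/(-91), 70)/((-255 - 1699) - 778) = 14/((-255 - 1699) - 778) = 14/(-1954 - 778) = 14/(-2732) = 14*(-1/2732) = -7/1366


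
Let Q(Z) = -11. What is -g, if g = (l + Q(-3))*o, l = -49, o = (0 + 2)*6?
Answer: 720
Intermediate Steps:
o = 12 (o = 2*6 = 12)
g = -720 (g = (-49 - 11)*12 = -60*12 = -720)
-g = -1*(-720) = 720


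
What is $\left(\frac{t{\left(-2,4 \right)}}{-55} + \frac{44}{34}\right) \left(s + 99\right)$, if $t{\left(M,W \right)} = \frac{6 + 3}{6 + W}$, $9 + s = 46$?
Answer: $\frac{47788}{275} \approx 173.77$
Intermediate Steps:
$s = 37$ ($s = -9 + 46 = 37$)
$t{\left(M,W \right)} = \frac{9}{6 + W}$
$\left(\frac{t{\left(-2,4 \right)}}{-55} + \frac{44}{34}\right) \left(s + 99\right) = \left(\frac{9 \frac{1}{6 + 4}}{-55} + \frac{44}{34}\right) \left(37 + 99\right) = \left(\frac{9}{10} \left(- \frac{1}{55}\right) + 44 \cdot \frac{1}{34}\right) 136 = \left(9 \cdot \frac{1}{10} \left(- \frac{1}{55}\right) + \frac{22}{17}\right) 136 = \left(\frac{9}{10} \left(- \frac{1}{55}\right) + \frac{22}{17}\right) 136 = \left(- \frac{9}{550} + \frac{22}{17}\right) 136 = \frac{11947}{9350} \cdot 136 = \frac{47788}{275}$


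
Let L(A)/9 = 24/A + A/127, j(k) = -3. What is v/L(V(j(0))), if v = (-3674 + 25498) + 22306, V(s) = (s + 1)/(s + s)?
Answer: 1868170/27433 ≈ 68.099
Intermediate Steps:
V(s) = (1 + s)/(2*s) (V(s) = (1 + s)/((2*s)) = (1 + s)*(1/(2*s)) = (1 + s)/(2*s))
L(A) = 216/A + 9*A/127 (L(A) = 9*(24/A + A/127) = 216/A + 9*A/127)
v = 44130 (v = 21824 + 22306 = 44130)
v/L(V(j(0))) = 44130/(216/(((½)*(1 - 3)/(-3))) + 9*((½)*(1 - 3)/(-3))/127) = 44130/(216/(((½)*(-⅓)*(-2))) + 9*((½)*(-⅓)*(-2))/127) = 44130/(216/(⅓) + (9/127)*(⅓)) = 44130/(216*3 + 3/127) = 44130/(648 + 3/127) = 44130/(82299/127) = 44130*(127/82299) = 1868170/27433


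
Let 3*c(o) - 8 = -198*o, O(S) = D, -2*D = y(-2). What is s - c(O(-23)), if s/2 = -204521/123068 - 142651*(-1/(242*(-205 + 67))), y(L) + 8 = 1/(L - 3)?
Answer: 9966178418/38920255 ≈ 256.07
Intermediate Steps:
y(L) = -8 + 1/(-3 + L) (y(L) = -8 + 1/(L - 3) = -8 + 1/(-3 + L))
D = 41/10 (D = -(25 - 8*(-2))/(2*(-3 - 2)) = -(25 + 16)/(2*(-5)) = -(-1)*41/10 = -½*(-41/5) = 41/10 ≈ 4.1000)
O(S) = 41/10
s = -277113143/23352153 (s = 2*(-204521/123068 - 142651*(-1/(242*(-205 + 67)))) = 2*(-204521*1/123068 - 142651/((-242*(-138)))) = 2*(-204521/123068 - 142651/33396) = 2*(-277113143/46704306) = -277113143/23352153 ≈ -11.867)
c(o) = 8/3 - 66*o (c(o) = 8/3 + (-198*o)/3 = 8/3 - 66*o)
s - c(O(-23)) = -277113143/23352153 - (8/3 - 66*41/10) = -277113143/23352153 - (8/3 - 1353/5) = -277113143/23352153 - 1*(-4019/15) = -277113143/23352153 + 4019/15 = 9966178418/38920255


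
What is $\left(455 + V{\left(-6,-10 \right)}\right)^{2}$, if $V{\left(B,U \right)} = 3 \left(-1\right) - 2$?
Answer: $202500$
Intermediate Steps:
$V{\left(B,U \right)} = -5$ ($V{\left(B,U \right)} = -3 - 2 = -5$)
$\left(455 + V{\left(-6,-10 \right)}\right)^{2} = \left(455 - 5\right)^{2} = 450^{2} = 202500$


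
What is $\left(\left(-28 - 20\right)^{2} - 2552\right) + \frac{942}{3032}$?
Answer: $- \frac{375497}{1516} \approx -247.69$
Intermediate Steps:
$\left(\left(-28 - 20\right)^{2} - 2552\right) + \frac{942}{3032} = \left(\left(-48\right)^{2} - 2552\right) + 942 \cdot \frac{1}{3032} = \left(2304 - 2552\right) + \frac{471}{1516} = -248 + \frac{471}{1516} = - \frac{375497}{1516}$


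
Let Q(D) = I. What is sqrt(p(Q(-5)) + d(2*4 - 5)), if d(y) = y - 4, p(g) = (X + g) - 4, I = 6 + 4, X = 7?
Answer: 2*sqrt(3) ≈ 3.4641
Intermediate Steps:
I = 10
Q(D) = 10
p(g) = 3 + g (p(g) = (7 + g) - 4 = 3 + g)
d(y) = -4 + y
sqrt(p(Q(-5)) + d(2*4 - 5)) = sqrt((3 + 10) + (-4 + (2*4 - 5))) = sqrt(13 + (-4 + (8 - 5))) = sqrt(13 + (-4 + 3)) = sqrt(13 - 1) = sqrt(12) = 2*sqrt(3)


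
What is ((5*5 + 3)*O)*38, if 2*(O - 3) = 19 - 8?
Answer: 9044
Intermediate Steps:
O = 17/2 (O = 3 + (19 - 8)/2 = 3 + (½)*11 = 3 + 11/2 = 17/2 ≈ 8.5000)
((5*5 + 3)*O)*38 = ((5*5 + 3)*(17/2))*38 = ((25 + 3)*(17/2))*38 = (28*(17/2))*38 = 238*38 = 9044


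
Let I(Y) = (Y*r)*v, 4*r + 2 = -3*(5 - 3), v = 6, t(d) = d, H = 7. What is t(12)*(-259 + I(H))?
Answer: -4116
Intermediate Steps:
r = -2 (r = -½ + (-3*(5 - 3))/4 = -½ + (-3*2)/4 = -½ + (¼)*(-6) = -½ - 3/2 = -2)
I(Y) = -12*Y (I(Y) = (Y*(-2))*6 = -2*Y*6 = -12*Y)
t(12)*(-259 + I(H)) = 12*(-259 - 12*7) = 12*(-259 - 84) = 12*(-343) = -4116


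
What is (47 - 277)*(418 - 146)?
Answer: -62560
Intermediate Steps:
(47 - 277)*(418 - 146) = -230*272 = -62560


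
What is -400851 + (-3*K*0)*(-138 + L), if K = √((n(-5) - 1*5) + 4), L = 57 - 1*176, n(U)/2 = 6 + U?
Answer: -400851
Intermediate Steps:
n(U) = 12 + 2*U (n(U) = 2*(6 + U) = 12 + 2*U)
L = -119 (L = 57 - 176 = -119)
K = 1 (K = √(((12 + 2*(-5)) - 1*5) + 4) = √(((12 - 10) - 5) + 4) = √((2 - 5) + 4) = √(-3 + 4) = √1 = 1)
-400851 + (-3*K*0)*(-138 + L) = -400851 + (-3*1*0)*(-138 - 119) = -400851 - 3*0*(-257) = -400851 + 0*(-257) = -400851 + 0 = -400851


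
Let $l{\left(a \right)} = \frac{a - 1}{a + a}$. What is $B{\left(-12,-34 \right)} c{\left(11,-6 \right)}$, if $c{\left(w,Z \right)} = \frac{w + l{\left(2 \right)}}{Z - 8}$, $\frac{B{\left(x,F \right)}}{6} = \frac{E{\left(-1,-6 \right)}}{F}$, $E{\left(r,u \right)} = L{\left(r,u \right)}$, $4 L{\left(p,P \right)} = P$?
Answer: $- \frac{405}{1904} \approx -0.21271$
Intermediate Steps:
$l{\left(a \right)} = \frac{-1 + a}{2 a}$
$L{\left(p,P \right)} = \frac{P}{4}$
$E{\left(r,u \right)} = \frac{u}{4}$
$B{\left(x,F \right)} = - \frac{9}{F}$ ($B{\left(x,F \right)} = 6 \frac{\frac{1}{4} \left(-6\right)}{F} = 6 \left(- \frac{3}{2 F}\right) = - \frac{9}{F}$)
$c{\left(w,Z \right)} = \frac{\frac{1}{4} + w}{-8 + Z}$ ($c{\left(w,Z \right)} = \frac{w + \frac{-1 + 2}{2 \cdot 2}}{Z - 8} = \frac{w + \frac{1}{2} \cdot \frac{1}{2} \cdot 1}{-8 + Z} = \frac{w + \frac{1}{4}}{-8 + Z} = \frac{\frac{1}{4} + w}{-8 + Z}$)
$B{\left(-12,-34 \right)} c{\left(11,-6 \right)} = - \frac{9}{-34} \frac{\frac{1}{4} + 11}{-8 - 6} = \left(-9\right) \left(- \frac{1}{34}\right) \frac{1}{-14} \cdot \frac{45}{4} = \frac{9 \left(\left(- \frac{1}{14}\right) \frac{45}{4}\right)}{34} = \frac{9}{34} \left(- \frac{45}{56}\right) = - \frac{405}{1904}$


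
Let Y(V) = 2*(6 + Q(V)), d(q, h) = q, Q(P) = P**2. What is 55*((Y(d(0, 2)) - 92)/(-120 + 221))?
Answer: -4400/101 ≈ -43.564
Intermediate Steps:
Y(V) = 12 + 2*V**2 (Y(V) = 2*(6 + V**2) = 12 + 2*V**2)
55*((Y(d(0, 2)) - 92)/(-120 + 221)) = 55*(((12 + 2*0**2) - 92)/(-120 + 221)) = 55*(((12 + 2*0) - 92)/101) = 55*(((12 + 0) - 92)*(1/101)) = 55*((12 - 92)*(1/101)) = 55*(-80*1/101) = 55*(-80/101) = -4400/101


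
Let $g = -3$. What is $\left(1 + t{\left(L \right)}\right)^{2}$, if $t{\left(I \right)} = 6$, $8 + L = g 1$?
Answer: $49$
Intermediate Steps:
$L = -11$ ($L = -8 - 3 = -11$)
$\left(1 + t{\left(L \right)}\right)^{2} = \left(1 + 6\right)^{2} = 7^{2} = 49$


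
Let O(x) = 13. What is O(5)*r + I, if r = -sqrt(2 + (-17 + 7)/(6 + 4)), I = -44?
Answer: -57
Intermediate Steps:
r = -1 (r = -sqrt(2 - 10/10) = -sqrt(2 - 10*1/10) = -sqrt(2 - 1) = -sqrt(1) = -1*1 = -1)
O(5)*r + I = 13*(-1) - 44 = -13 - 44 = -57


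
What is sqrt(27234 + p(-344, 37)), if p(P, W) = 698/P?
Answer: sqrt(201407657)/86 ≈ 165.02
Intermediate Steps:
sqrt(27234 + p(-344, 37)) = sqrt(27234 + 698/(-344)) = sqrt(27234 + 698*(-1/344)) = sqrt(27234 - 349/172) = sqrt(4683899/172) = sqrt(201407657)/86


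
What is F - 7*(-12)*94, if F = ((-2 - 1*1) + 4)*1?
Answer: 7897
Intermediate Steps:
F = 1 (F = ((-2 - 1) + 4)*1 = (-3 + 4)*1 = 1*1 = 1)
F - 7*(-12)*94 = 1 - 7*(-12)*94 = 1 + 84*94 = 1 + 7896 = 7897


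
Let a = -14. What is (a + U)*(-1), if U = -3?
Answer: 17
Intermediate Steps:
(a + U)*(-1) = (-14 - 3)*(-1) = -17*(-1) = 17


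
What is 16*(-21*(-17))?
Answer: 5712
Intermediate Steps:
16*(-21*(-17)) = 16*357 = 5712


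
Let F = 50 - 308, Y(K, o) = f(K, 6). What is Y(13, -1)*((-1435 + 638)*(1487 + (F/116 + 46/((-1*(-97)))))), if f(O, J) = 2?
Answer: -6659745549/2813 ≈ -2.3675e+6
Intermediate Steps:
Y(K, o) = 2
F = -258
Y(13, -1)*((-1435 + 638)*(1487 + (F/116 + 46/((-1*(-97)))))) = 2*((-1435 + 638)*(1487 + (-258/116 + 46/((-1*(-97)))))) = 2*(-797*(1487 + (-258*1/116 + 46/97))) = 2*(-797*(1487 + (-129/58 + 46*(1/97)))) = 2*(-797*(1487 + (-129/58 + 46/97))) = 2*(-797*(1487 - 9845/5626)) = 2*(-797*8356017/5626) = 2*(-6659745549/5626) = -6659745549/2813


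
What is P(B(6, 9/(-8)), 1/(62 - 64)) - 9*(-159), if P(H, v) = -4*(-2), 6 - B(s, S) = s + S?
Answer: 1439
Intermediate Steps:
B(s, S) = 6 - S - s (B(s, S) = 6 - (s + S) = 6 - (S + s) = 6 + (-S - s) = 6 - S - s)
P(H, v) = 8
P(B(6, 9/(-8)), 1/(62 - 64)) - 9*(-159) = 8 - 9*(-159) = 8 - 1*(-1431) = 8 + 1431 = 1439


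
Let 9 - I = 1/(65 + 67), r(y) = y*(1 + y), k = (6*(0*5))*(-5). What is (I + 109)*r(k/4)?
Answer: 0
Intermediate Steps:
k = 0 (k = (6*0)*(-5) = 0*(-5) = 0)
I = 1187/132 (I = 9 - 1/(65 + 67) = 9 - 1/132 = 1187/132 ≈ 8.9924)
(I + 109)*r(k/4) = (1187/132 + 109)*((0/4)*(1 + 0/4)) = 15575*((0*(1/4))*(1 + 0*(1/4)))/132 = 15575*(0*(1 + 0))/132 = 15575*(0*1)/132 = (15575/132)*0 = 0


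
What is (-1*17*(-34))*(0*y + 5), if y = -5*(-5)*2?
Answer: 2890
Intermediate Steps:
y = 50 (y = 25*2 = 50)
(-1*17*(-34))*(0*y + 5) = (-1*17*(-34))*(0*50 + 5) = (-17*(-34))*(0 + 5) = 578*5 = 2890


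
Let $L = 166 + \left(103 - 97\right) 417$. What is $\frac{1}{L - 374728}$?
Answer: $- \frac{1}{372060} \approx -2.6877 \cdot 10^{-6}$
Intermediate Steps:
$L = 2668$ ($L = 166 + \left(103 - 97\right) 417 = 166 + 6 \cdot 417 = 166 + 2502 = 2668$)
$\frac{1}{L - 374728} = \frac{1}{2668 - 374728} = \frac{1}{-372060} = - \frac{1}{372060}$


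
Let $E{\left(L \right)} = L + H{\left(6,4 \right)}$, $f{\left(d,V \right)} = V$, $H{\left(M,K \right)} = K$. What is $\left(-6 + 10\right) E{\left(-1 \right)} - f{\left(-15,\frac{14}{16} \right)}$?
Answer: $\frac{89}{8} \approx 11.125$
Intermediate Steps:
$E{\left(L \right)} = 4 + L$ ($E{\left(L \right)} = L + 4 = 4 + L$)
$\left(-6 + 10\right) E{\left(-1 \right)} - f{\left(-15,\frac{14}{16} \right)} = \left(-6 + 10\right) \left(4 - 1\right) - \frac{14}{16} = 4 \cdot 3 - 14 \cdot \frac{1}{16} = 12 - \frac{7}{8} = \frac{89}{8}$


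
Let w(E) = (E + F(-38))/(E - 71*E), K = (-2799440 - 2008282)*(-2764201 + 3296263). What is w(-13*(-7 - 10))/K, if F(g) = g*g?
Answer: 37/879385681052424 ≈ 4.2075e-14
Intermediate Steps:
K = -2558006182764 (K = -4807722*532062 = -2558006182764)
F(g) = g²
w(E) = -(1444 + E)/(70*E) (w(E) = (E + (-38)²)/(E - 71*E) = (E + 1444)/((-70*E)) = (1444 + E)*(-1/(70*E)) = -(1444 + E)/(70*E))
w(-13*(-7 - 10))/K = ((-1444 - (-13)*(-7 - 10))/(70*((-13*(-7 - 10)))))/(-2558006182764) = ((-1444 - (-13)*(-17))/(70*((-13*(-17)))))*(-1/2558006182764) = ((1/70)*(-1444 - 1*221)/221)*(-1/2558006182764) = ((1/70)*(1/221)*(-1444 - 221))*(-1/2558006182764) = ((1/70)*(1/221)*(-1665))*(-1/2558006182764) = -333/3094*(-1/2558006182764) = 37/879385681052424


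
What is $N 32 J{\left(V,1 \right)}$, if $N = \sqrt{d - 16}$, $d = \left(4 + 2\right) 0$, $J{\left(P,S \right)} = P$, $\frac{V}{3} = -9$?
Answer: $- 3456 i \approx - 3456.0 i$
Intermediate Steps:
$V = -27$ ($V = 3 \left(-9\right) = -27$)
$d = 0$ ($d = 6 \cdot 0 = 0$)
$N = 4 i$ ($N = \sqrt{0 - 16} = \sqrt{-16} = 4 i \approx 4.0 i$)
$N 32 J{\left(V,1 \right)} = 4 i 32 \left(-27\right) = 128 i \left(-27\right) = - 3456 i$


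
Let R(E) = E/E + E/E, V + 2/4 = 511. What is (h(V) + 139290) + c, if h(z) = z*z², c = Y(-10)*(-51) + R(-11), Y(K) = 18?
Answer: 1065439253/8 ≈ 1.3318e+8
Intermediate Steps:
V = 1021/2 (V = -½ + 511 = 1021/2 ≈ 510.50)
R(E) = 2 (R(E) = 1 + 1 = 2)
c = -916 (c = 18*(-51) + 2 = -918 + 2 = -916)
h(z) = z³
(h(V) + 139290) + c = ((1021/2)³ + 139290) - 916 = (1064332261/8 + 139290) - 916 = 1065446581/8 - 916 = 1065439253/8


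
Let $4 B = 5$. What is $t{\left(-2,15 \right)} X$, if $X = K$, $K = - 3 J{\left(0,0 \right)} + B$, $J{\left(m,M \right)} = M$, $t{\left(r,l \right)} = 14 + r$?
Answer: $15$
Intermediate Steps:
$B = \frac{5}{4}$ ($B = \frac{1}{4} \cdot 5 = \frac{5}{4} \approx 1.25$)
$K = \frac{5}{4}$ ($K = \left(-3\right) 0 + \frac{5}{4} = 0 + \frac{5}{4} = \frac{5}{4} \approx 1.25$)
$X = \frac{5}{4} \approx 1.25$
$t{\left(-2,15 \right)} X = \left(14 - 2\right) \frac{5}{4} = 12 \cdot \frac{5}{4} = 15$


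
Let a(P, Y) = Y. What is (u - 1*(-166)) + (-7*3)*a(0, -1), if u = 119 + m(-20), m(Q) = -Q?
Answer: 326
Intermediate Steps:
u = 139 (u = 119 - 1*(-20) = 119 + 20 = 139)
(u - 1*(-166)) + (-7*3)*a(0, -1) = (139 - 1*(-166)) - 7*3*(-1) = (139 + 166) - 21*(-1) = 305 + 21 = 326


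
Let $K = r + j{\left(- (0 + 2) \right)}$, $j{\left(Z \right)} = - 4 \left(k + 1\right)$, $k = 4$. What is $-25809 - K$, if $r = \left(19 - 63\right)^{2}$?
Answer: $-27725$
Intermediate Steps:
$j{\left(Z \right)} = -20$ ($j{\left(Z \right)} = - 4 \left(4 + 1\right) = \left(-4\right) 5 = -20$)
$r = 1936$ ($r = \left(-44\right)^{2} = 1936$)
$K = 1916$ ($K = 1936 - 20 = 1916$)
$-25809 - K = -25809 - 1916 = -27725$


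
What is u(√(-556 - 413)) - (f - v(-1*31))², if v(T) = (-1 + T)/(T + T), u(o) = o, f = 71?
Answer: -4774225/961 + I*√969 ≈ -4968.0 + 31.129*I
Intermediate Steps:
v(T) = (-1 + T)/(2*T) (v(T) = (-1 + T)/((2*T)) = (-1 + T)*(1/(2*T)) = (-1 + T)/(2*T))
u(√(-556 - 413)) - (f - v(-1*31))² = √(-556 - 413) - (71 - (-1 - 1*31)/(2*((-1*31))))² = √(-969) - (71 - (-1 - 31)/(2*(-31)))² = I*√969 - (71 - (-1)*(-32)/(2*31))² = I*√969 - (71 - 1*16/31)² = I*√969 - (71 - 16/31)² = I*√969 - (2185/31)² = I*√969 - 1*4774225/961 = I*√969 - 4774225/961 = -4774225/961 + I*√969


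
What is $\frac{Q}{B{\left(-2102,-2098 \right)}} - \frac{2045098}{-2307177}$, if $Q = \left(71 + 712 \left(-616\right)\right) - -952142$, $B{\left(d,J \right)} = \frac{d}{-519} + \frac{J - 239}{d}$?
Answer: $\frac{1292788928359539232}{12992421990339} \approx 99503.0$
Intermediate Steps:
$B{\left(d,J \right)} = - \frac{d}{519} + \frac{-239 + J}{d}$ ($B{\left(d,J \right)} = d \left(- \frac{1}{519}\right) + \frac{-239 + J}{d} = - \frac{d}{519} + \frac{-239 + J}{d}$)
$Q = 513621$ ($Q = \left(71 - 438592\right) + 952142 = -438521 + 952142 = 513621$)
$\frac{Q}{B{\left(-2102,-2098 \right)}} - \frac{2045098}{-2307177} = \frac{513621}{\frac{1}{-2102} \left(-239 - 2098 - \frac{\left(-2102\right)^{2}}{519}\right)} - \frac{2045098}{-2307177} = \frac{513621}{\left(- \frac{1}{2102}\right) \left(-239 - 2098 - \frac{4418404}{519}\right)} - - \frac{2045098}{2307177} = \frac{513621}{\left(- \frac{1}{2102}\right) \left(-239 - 2098 - \frac{4418404}{519}\right)} + \frac{2045098}{2307177} = \frac{513621}{\left(- \frac{1}{2102}\right) \left(- \frac{5631307}{519}\right)} + \frac{2045098}{2307177} = \frac{513621}{\frac{5631307}{1090938}} + \frac{2045098}{2307177} = 513621 \cdot \frac{1090938}{5631307} + \frac{2045098}{2307177} = \frac{560328666498}{5631307} + \frac{2045098}{2307177} = \frac{1292788928359539232}{12992421990339}$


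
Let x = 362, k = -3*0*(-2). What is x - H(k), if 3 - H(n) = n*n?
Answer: 359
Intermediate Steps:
k = 0 (k = 0*(-2) = 0)
H(n) = 3 - n² (H(n) = 3 - n*n = 3 - n²)
x - H(k) = 362 - (3 - 1*0²) = 362 - (3 - 1*0) = 362 - (3 + 0) = 362 - 1*3 = 362 - 3 = 359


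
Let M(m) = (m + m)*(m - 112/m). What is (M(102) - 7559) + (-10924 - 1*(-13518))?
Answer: 15619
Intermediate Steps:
M(m) = 2*m*(m - 112/m) (M(m) = (2*m)*(m - 112/m) = 2*m*(m - 112/m))
(M(102) - 7559) + (-10924 - 1*(-13518)) = ((-224 + 2*102**2) - 7559) + (-10924 - 1*(-13518)) = ((-224 + 2*10404) - 7559) + (-10924 + 13518) = ((-224 + 20808) - 7559) + 2594 = (20584 - 7559) + 2594 = 13025 + 2594 = 15619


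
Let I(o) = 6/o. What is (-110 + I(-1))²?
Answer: 13456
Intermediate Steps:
(-110 + I(-1))² = (-110 + 6/(-1))² = (-110 + 6*(-1))² = (-110 - 6)² = (-116)² = 13456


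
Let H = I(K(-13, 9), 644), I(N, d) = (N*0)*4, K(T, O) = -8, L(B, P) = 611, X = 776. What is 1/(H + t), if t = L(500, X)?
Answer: 1/611 ≈ 0.0016367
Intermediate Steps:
t = 611
I(N, d) = 0 (I(N, d) = 0*4 = 0)
H = 0
1/(H + t) = 1/(0 + 611) = 1/611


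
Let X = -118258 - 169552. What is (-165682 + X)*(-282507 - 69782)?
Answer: 159760243188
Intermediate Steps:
X = -287810
(-165682 + X)*(-282507 - 69782) = (-165682 - 287810)*(-282507 - 69782) = -453492*(-352289) = 159760243188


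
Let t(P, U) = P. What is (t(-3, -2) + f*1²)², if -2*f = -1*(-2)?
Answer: 16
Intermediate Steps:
f = -1 (f = -(-1)*(-2)/2 = -½*2 = -1)
(t(-3, -2) + f*1²)² = (-3 - 1*1²)² = (-3 - 1*1)² = (-3 - 1)² = (-4)² = 16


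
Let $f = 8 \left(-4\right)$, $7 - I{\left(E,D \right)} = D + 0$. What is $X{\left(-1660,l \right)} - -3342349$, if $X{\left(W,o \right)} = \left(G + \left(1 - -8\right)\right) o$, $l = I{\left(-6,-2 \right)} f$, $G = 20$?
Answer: $3333997$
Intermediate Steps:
$I{\left(E,D \right)} = 7 - D$ ($I{\left(E,D \right)} = 7 - \left(D + 0\right) = 7 - D$)
$f = -32$
$l = -288$ ($l = \left(7 - -2\right) \left(-32\right) = \left(7 + 2\right) \left(-32\right) = 9 \left(-32\right) = -288$)
$X{\left(W,o \right)} = 29 o$ ($X{\left(W,o \right)} = \left(20 + \left(1 - -8\right)\right) o = \left(20 + \left(1 + 8\right)\right) o = \left(20 + 9\right) o = 29 o$)
$X{\left(-1660,l \right)} - -3342349 = 29 \left(-288\right) - -3342349 = -8352 + 3342349 = 3333997$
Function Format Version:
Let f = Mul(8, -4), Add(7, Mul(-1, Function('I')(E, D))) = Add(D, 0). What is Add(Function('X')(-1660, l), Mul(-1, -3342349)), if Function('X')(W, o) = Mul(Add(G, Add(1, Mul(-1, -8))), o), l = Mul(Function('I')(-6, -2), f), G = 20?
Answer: 3333997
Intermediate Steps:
Function('I')(E, D) = Add(7, Mul(-1, D)) (Function('I')(E, D) = Add(7, Mul(-1, Add(D, 0))) = Add(7, Mul(-1, D)))
f = -32
l = -288 (l = Mul(Add(7, Mul(-1, -2)), -32) = Mul(Add(7, 2), -32) = Mul(9, -32) = -288)
Function('X')(W, o) = Mul(29, o) (Function('X')(W, o) = Mul(Add(20, Add(1, Mul(-1, -8))), o) = Mul(Add(20, Add(1, 8)), o) = Mul(Add(20, 9), o) = Mul(29, o))
Add(Function('X')(-1660, l), Mul(-1, -3342349)) = Add(Mul(29, -288), Mul(-1, -3342349)) = Add(-8352, 3342349) = 3333997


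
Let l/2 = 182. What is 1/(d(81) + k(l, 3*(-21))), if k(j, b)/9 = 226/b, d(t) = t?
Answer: 7/341 ≈ 0.020528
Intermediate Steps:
l = 364 (l = 2*182 = 364)
k(j, b) = 2034/b (k(j, b) = 9*(226/b) = 2034/b)
1/(d(81) + k(l, 3*(-21))) = 1/(81 + 2034/((3*(-21)))) = 1/(81 + 2034/(-63)) = 1/(81 + 2034*(-1/63)) = 1/(81 - 226/7) = 1/(341/7) = 7/341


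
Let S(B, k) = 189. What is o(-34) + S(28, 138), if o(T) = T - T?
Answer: 189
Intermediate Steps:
o(T) = 0
o(-34) + S(28, 138) = 0 + 189 = 189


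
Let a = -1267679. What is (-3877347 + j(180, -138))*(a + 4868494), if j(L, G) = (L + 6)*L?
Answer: -13841053951605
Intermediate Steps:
j(L, G) = L*(6 + L) (j(L, G) = (6 + L)*L = L*(6 + L))
(-3877347 + j(180, -138))*(a + 4868494) = (-3877347 + 180*(6 + 180))*(-1267679 + 4868494) = (-3877347 + 180*186)*3600815 = (-3877347 + 33480)*3600815 = -3843867*3600815 = -13841053951605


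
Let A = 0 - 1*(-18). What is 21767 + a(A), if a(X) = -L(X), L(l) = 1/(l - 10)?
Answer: 174135/8 ≈ 21767.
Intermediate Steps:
L(l) = 1/(-10 + l)
A = 18 (A = 0 + 18 = 18)
a(X) = -1/(-10 + X)
21767 + a(A) = 21767 - 1/(-10 + 18) = 21767 - 1/8 = 21767 - 1*⅛ = 21767 - ⅛ = 174135/8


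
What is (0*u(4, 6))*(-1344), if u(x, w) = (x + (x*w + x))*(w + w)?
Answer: 0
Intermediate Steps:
u(x, w) = 2*w*(2*x + w*x) (u(x, w) = (x + (w*x + x))*(2*w) = (x + (x + w*x))*(2*w) = (2*x + w*x)*(2*w) = 2*w*(2*x + w*x))
(0*u(4, 6))*(-1344) = (0*(2*6*4*(2 + 6)))*(-1344) = (0*(2*6*4*8))*(-1344) = (0*384)*(-1344) = 0*(-1344) = 0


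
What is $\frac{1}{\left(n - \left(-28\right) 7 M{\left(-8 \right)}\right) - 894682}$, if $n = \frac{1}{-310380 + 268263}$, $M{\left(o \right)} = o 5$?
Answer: $- \frac{42117}{38011519075} \approx -1.108 \cdot 10^{-6}$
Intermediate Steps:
$M{\left(o \right)} = 5 o$
$n = - \frac{1}{42117}$ ($n = \frac{1}{-42117} = - \frac{1}{42117} \approx -2.3743 \cdot 10^{-5}$)
$\frac{1}{\left(n - \left(-28\right) 7 M{\left(-8 \right)}\right) - 894682} = \frac{1}{\left(- \frac{1}{42117} - \left(-28\right) 7 \cdot 5 \left(-8\right)\right) - 894682} = \frac{1}{\left(- \frac{1}{42117} - \left(-196\right) \left(-40\right)\right) - 894682} = \frac{1}{\left(- \frac{1}{42117} - 7840\right) - 894682} = \frac{1}{- \frac{330197281}{42117} - 894682} = \frac{1}{- \frac{38011519075}{42117}} = - \frac{42117}{38011519075}$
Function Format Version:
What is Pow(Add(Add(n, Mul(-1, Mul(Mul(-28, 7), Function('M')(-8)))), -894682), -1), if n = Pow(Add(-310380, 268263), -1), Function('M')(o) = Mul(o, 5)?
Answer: Rational(-42117, 38011519075) ≈ -1.1080e-6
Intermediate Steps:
Function('M')(o) = Mul(5, o)
n = Rational(-1, 42117) (n = Pow(-42117, -1) = Rational(-1, 42117) ≈ -2.3743e-5)
Pow(Add(Add(n, Mul(-1, Mul(Mul(-28, 7), Function('M')(-8)))), -894682), -1) = Pow(Add(Add(Rational(-1, 42117), Mul(-1, Mul(Mul(-28, 7), Mul(5, -8)))), -894682), -1) = Pow(Add(Add(Rational(-1, 42117), Mul(-1, Mul(-196, -40))), -894682), -1) = Pow(Add(Add(Rational(-1, 42117), Mul(-1, 7840)), -894682), -1) = Pow(Add(Add(Rational(-1, 42117), -7840), -894682), -1) = Pow(Add(Rational(-330197281, 42117), -894682), -1) = Pow(Rational(-38011519075, 42117), -1) = Rational(-42117, 38011519075)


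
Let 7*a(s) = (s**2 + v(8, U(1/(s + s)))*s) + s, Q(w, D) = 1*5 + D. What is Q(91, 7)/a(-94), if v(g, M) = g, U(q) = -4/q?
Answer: 42/3995 ≈ 0.010513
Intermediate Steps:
Q(w, D) = 5 + D
a(s) = s**2/7 + 9*s/7 (a(s) = ((s**2 + 8*s) + s)/7 = (s**2 + 9*s)/7 = s**2/7 + 9*s/7)
Q(91, 7)/a(-94) = (5 + 7)/(((1/7)*(-94)*(9 - 94))) = 12/(((1/7)*(-94)*(-85))) = 12/(7990/7) = 12*(7/7990) = 42/3995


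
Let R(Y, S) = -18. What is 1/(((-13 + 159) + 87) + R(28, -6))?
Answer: 1/215 ≈ 0.0046512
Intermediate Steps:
1/(((-13 + 159) + 87) + R(28, -6)) = 1/(((-13 + 159) + 87) - 18) = 1/((146 + 87) - 18) = 1/(233 - 18) = 1/215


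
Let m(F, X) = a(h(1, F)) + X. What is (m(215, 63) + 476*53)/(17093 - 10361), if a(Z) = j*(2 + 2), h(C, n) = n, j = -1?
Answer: 8429/2244 ≈ 3.7562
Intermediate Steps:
a(Z) = -4 (a(Z) = -(2 + 2) = -1*4 = -4)
m(F, X) = -4 + X
(m(215, 63) + 476*53)/(17093 - 10361) = ((-4 + 63) + 476*53)/(17093 - 10361) = (59 + 25228)/6732 = 25287*(1/6732) = 8429/2244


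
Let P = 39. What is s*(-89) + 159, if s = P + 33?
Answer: -6249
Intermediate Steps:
s = 72 (s = 39 + 33 = 72)
s*(-89) + 159 = 72*(-89) + 159 = -6408 + 159 = -6249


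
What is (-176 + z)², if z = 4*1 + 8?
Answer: 26896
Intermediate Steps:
z = 12 (z = 4 + 8 = 12)
(-176 + z)² = (-176 + 12)² = (-164)² = 26896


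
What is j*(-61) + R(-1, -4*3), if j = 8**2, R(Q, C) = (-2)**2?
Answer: -3900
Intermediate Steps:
R(Q, C) = 4
j = 64
j*(-61) + R(-1, -4*3) = 64*(-61) + 4 = -3904 + 4 = -3900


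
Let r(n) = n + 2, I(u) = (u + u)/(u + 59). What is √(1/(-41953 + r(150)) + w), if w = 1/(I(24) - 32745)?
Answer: I*√702912322090253490/113606214387 ≈ 0.0073799*I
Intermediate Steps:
I(u) = 2*u/(59 + u) (I(u) = (2*u)/(59 + u) = 2*u/(59 + u))
r(n) = 2 + n
w = -83/2717787 (w = 1/(2*24/(59 + 24) - 32745) = 1/(2*24/83 - 32745) = 1/(2*24*(1/83) - 32745) = 1/(48/83 - 32745) = 1/(-2717787/83) = -83/2717787 ≈ -3.0540e-5)
√(1/(-41953 + r(150)) + w) = √(1/(-41953 + (2 + 150)) - 83/2717787) = √(1/(-41953 + 152) - 83/2717787) = √(1/(-41801) - 83/2717787) = √(-1/41801 - 83/2717787) = √(-6187270/113606214387) = I*√702912322090253490/113606214387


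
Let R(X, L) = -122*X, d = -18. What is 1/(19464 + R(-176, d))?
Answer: 1/40936 ≈ 2.4428e-5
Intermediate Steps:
1/(19464 + R(-176, d)) = 1/(19464 - 122*(-176)) = 1/(19464 + 21472) = 1/40936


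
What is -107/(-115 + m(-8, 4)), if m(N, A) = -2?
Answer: 107/117 ≈ 0.91453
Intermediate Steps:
-107/(-115 + m(-8, 4)) = -107/(-115 - 2) = -107/(-117) = -1/117*(-107) = 107/117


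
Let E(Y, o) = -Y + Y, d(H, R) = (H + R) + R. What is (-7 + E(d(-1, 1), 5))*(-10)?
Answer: 70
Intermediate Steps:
d(H, R) = H + 2*R
E(Y, o) = 0
(-7 + E(d(-1, 1), 5))*(-10) = (-7 + 0)*(-10) = -7*(-10) = 70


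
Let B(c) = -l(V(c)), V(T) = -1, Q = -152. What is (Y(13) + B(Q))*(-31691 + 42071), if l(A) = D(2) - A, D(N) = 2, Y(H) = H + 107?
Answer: 1214460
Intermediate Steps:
Y(H) = 107 + H
l(A) = 2 - A
B(c) = -3 (B(c) = -(2 - 1*(-1)) = -(2 + 1) = -1*3 = -3)
(Y(13) + B(Q))*(-31691 + 42071) = ((107 + 13) - 3)*(-31691 + 42071) = (120 - 3)*10380 = 117*10380 = 1214460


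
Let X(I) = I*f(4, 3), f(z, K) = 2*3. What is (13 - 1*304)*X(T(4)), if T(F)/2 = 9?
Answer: -31428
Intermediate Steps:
f(z, K) = 6
T(F) = 18 (T(F) = 2*9 = 18)
X(I) = 6*I (X(I) = I*6 = 6*I)
(13 - 1*304)*X(T(4)) = (13 - 1*304)*(6*18) = (13 - 304)*108 = -291*108 = -31428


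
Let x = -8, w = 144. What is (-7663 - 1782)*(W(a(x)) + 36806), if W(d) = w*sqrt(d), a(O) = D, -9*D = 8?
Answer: -347632670 - 906720*I*sqrt(2) ≈ -3.4763e+8 - 1.2823e+6*I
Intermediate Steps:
D = -8/9 (D = -1/9*8 = -8/9 ≈ -0.88889)
a(O) = -8/9
W(d) = 144*sqrt(d)
(-7663 - 1782)*(W(a(x)) + 36806) = (-7663 - 1782)*(144*sqrt(-8/9) + 36806) = -9445*(144*(2*I*sqrt(2)/3) + 36806) = -9445*(96*I*sqrt(2) + 36806) = -9445*(36806 + 96*I*sqrt(2)) = -347632670 - 906720*I*sqrt(2)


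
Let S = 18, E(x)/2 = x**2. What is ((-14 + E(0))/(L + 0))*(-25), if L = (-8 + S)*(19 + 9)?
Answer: 5/4 ≈ 1.2500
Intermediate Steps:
E(x) = 2*x**2
L = 280 (L = (-8 + 18)*(19 + 9) = 10*28 = 280)
((-14 + E(0))/(L + 0))*(-25) = ((-14 + 2*0**2)/(280 + 0))*(-25) = ((-14 + 2*0)/280)*(-25) = ((-14 + 0)/280)*(-25) = ((1/280)*(-14))*(-25) = -1/20*(-25) = 5/4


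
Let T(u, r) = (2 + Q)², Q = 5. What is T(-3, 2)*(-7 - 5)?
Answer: -588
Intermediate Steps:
T(u, r) = 49 (T(u, r) = (2 + 5)² = 7² = 49)
T(-3, 2)*(-7 - 5) = 49*(-7 - 5) = 49*(-12) = -588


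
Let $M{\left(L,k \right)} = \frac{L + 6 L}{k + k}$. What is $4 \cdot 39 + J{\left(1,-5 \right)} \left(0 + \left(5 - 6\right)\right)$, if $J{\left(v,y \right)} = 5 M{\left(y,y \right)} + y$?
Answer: $\frac{287}{2} \approx 143.5$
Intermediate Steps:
$M{\left(L,k \right)} = \frac{7 L}{2 k}$
$J{\left(v,y \right)} = \frac{35}{2} + y$ ($J{\left(v,y \right)} = 5 \frac{7 y}{2 y} + y = 5 \cdot \frac{7}{2} + y = \frac{35}{2} + y$)
$4 \cdot 39 + J{\left(1,-5 \right)} \left(0 + \left(5 - 6\right)\right) = 4 \cdot 39 + \left(\frac{35}{2} - 5\right) \left(0 + \left(5 - 6\right)\right) = 156 + \frac{25 \left(0 + \left(5 - 6\right)\right)}{2} = 156 + \frac{25 \left(0 - 1\right)}{2} = 156 + \frac{25}{2} \left(-1\right) = 156 - \frac{25}{2} = \frac{287}{2}$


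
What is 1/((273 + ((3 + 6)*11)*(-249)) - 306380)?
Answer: -1/330758 ≈ -3.0234e-6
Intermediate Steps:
1/((273 + ((3 + 6)*11)*(-249)) - 306380) = 1/((273 + (9*11)*(-249)) - 306380) = 1/((273 + 99*(-249)) - 306380) = 1/((273 - 24651) - 306380) = 1/(-24378 - 306380) = 1/(-330758) = -1/330758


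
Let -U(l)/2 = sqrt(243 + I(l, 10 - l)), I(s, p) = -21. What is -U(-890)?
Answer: 2*sqrt(222) ≈ 29.799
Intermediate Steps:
U(l) = -2*sqrt(222) (U(l) = -2*sqrt(243 - 21) = -2*sqrt(222))
-U(-890) = -(-2)*sqrt(222) = 2*sqrt(222)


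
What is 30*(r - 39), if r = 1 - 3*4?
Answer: -1500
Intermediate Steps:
r = -11 (r = 1 - 12 = -11)
30*(r - 39) = 30*(-11 - 39) = 30*(-50) = -1500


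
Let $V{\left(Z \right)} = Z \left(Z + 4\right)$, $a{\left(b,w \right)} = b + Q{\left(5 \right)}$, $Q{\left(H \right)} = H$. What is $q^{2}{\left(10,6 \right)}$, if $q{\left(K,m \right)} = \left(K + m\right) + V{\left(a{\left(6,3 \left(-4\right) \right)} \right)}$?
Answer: $32761$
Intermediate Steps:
$a{\left(b,w \right)} = 5 + b$ ($a{\left(b,w \right)} = b + 5 = 5 + b$)
$V{\left(Z \right)} = Z \left(4 + Z\right)$
$q{\left(K,m \right)} = 165 + K + m$ ($q{\left(K,m \right)} = \left(K + m\right) + \left(5 + 6\right) \left(4 + \left(5 + 6\right)\right) = \left(K + m\right) + 11 \left(4 + 11\right) = \left(K + m\right) + 11 \cdot 15 = \left(K + m\right) + 165 = 165 + K + m$)
$q^{2}{\left(10,6 \right)} = \left(165 + 10 + 6\right)^{2} = 181^{2} = 32761$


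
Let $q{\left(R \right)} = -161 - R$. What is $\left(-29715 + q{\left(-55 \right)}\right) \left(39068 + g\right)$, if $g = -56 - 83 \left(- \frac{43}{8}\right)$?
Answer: $- \frac{9413445965}{8} \approx -1.1767 \cdot 10^{9}$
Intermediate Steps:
$g = \frac{3121}{8}$ ($g = -56 - 83 \left(\left(-43\right) \frac{1}{8}\right) = -56 - - \frac{3569}{8} = -56 + \frac{3569}{8} = \frac{3121}{8} \approx 390.13$)
$\left(-29715 + q{\left(-55 \right)}\right) \left(39068 + g\right) = \left(-29715 - 106\right) \left(39068 + \frac{3121}{8}\right) = \left(-29715 + \left(-161 + 55\right)\right) \frac{315665}{8} = \left(-29715 - 106\right) \frac{315665}{8} = \left(-29821\right) \frac{315665}{8} = - \frac{9413445965}{8}$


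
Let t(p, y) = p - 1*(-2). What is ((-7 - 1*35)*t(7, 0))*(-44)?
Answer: 16632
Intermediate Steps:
t(p, y) = 2 + p (t(p, y) = p + 2 = 2 + p)
((-7 - 1*35)*t(7, 0))*(-44) = ((-7 - 1*35)*(2 + 7))*(-44) = ((-7 - 35)*9)*(-44) = -42*9*(-44) = -378*(-44) = 16632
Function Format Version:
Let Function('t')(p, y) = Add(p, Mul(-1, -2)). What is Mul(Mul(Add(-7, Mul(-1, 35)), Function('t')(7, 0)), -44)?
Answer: 16632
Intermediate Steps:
Function('t')(p, y) = Add(2, p) (Function('t')(p, y) = Add(p, 2) = Add(2, p))
Mul(Mul(Add(-7, Mul(-1, 35)), Function('t')(7, 0)), -44) = Mul(Mul(Add(-7, Mul(-1, 35)), Add(2, 7)), -44) = Mul(Mul(Add(-7, -35), 9), -44) = Mul(Mul(-42, 9), -44) = Mul(-378, -44) = 16632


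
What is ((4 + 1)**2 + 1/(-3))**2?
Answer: 5476/9 ≈ 608.44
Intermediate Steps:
((4 + 1)**2 + 1/(-3))**2 = (5**2 - 1/3)**2 = (25 - 1/3)**2 = (74/3)**2 = 5476/9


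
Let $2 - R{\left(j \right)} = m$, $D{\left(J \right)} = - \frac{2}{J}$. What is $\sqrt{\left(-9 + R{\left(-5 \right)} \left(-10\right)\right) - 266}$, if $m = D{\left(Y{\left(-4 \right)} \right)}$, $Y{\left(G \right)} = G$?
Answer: $i \sqrt{290} \approx 17.029 i$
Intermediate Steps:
$m = \frac{1}{2}$ ($m = - \frac{2}{-4} = \left(-2\right) \left(- \frac{1}{4}\right) = \frac{1}{2} \approx 0.5$)
$R{\left(j \right)} = \frac{3}{2}$ ($R{\left(j \right)} = 2 - \frac{1}{2} = \frac{3}{2}$)
$\sqrt{\left(-9 + R{\left(-5 \right)} \left(-10\right)\right) - 266} = \sqrt{\left(-9 + \frac{3}{2} \left(-10\right)\right) - 266} = \sqrt{\left(-9 - 15\right) - 266} = \sqrt{-24 - 266} = \sqrt{-290} = i \sqrt{290}$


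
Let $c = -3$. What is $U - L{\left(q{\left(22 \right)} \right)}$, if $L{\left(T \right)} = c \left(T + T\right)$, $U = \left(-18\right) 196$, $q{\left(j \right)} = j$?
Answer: $-3396$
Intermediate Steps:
$U = -3528$
$L{\left(T \right)} = - 6 T$ ($L{\left(T \right)} = - 3 \left(T + T\right) = - 3 \cdot 2 T = - 6 T$)
$U - L{\left(q{\left(22 \right)} \right)} = -3528 - \left(-6\right) 22 = -3528 - -132 = -3528 + 132 = -3396$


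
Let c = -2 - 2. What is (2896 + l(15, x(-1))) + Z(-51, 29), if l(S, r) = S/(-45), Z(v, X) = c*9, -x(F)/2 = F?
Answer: 8579/3 ≈ 2859.7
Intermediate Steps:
x(F) = -2*F
c = -4
Z(v, X) = -36 (Z(v, X) = -4*9 = -36)
l(S, r) = -S/45 (l(S, r) = S*(-1/45) = -S/45)
(2896 + l(15, x(-1))) + Z(-51, 29) = (2896 - 1/45*15) - 36 = (2896 - ⅓) - 36 = 8687/3 - 36 = 8579/3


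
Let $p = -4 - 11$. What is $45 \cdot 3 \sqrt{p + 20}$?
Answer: $135 \sqrt{5} \approx 301.87$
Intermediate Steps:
$p = -15$ ($p = -4 - 11 = -15$)
$45 \cdot 3 \sqrt{p + 20} = 45 \cdot 3 \sqrt{-15 + 20} = 135 \sqrt{5}$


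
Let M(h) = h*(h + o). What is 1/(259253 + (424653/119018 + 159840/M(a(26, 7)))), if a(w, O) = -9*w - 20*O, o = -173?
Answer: 12174232202/3156259170314383 ≈ 3.8572e-6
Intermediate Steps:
a(w, O) = -20*O - 9*w
M(h) = h*(-173 + h) (M(h) = h*(h - 173) = h*(-173 + h))
1/(259253 + (424653/119018 + 159840/M(a(26, 7)))) = 1/(259253 + (424653/119018 + 159840/(((-20*7 - 9*26)*(-173 + (-20*7 - 9*26)))))) = 1/(259253 + (424653*(1/119018) + 159840/(((-140 - 234)*(-173 + (-140 - 234)))))) = 1/(259253 + (424653/119018 + 159840/((-374*(-173 - 374))))) = 1/(259253 + (424653/119018 + 159840/((-374*(-547))))) = 1/(259253 + (424653/119018 + 159840/204578)) = 1/(259253 + (424653/119018 + 159840*(1/204578))) = 1/(259253 + (424653/119018 + 79920/102289)) = 1/(259253 + 52949249277/12174232202) = 1/(3156259170314383/12174232202) = 12174232202/3156259170314383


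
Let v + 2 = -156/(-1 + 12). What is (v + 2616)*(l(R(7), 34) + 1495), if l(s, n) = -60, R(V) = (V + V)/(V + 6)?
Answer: 41038130/11 ≈ 3.7307e+6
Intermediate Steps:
R(V) = 2*V/(6 + V) (R(V) = (2*V)/(6 + V) = 2*V/(6 + V))
v = -178/11 (v = -2 - 156/(-1 + 12) = -2 - 156/11 = -178/11 ≈ -16.182)
(v + 2616)*(l(R(7), 34) + 1495) = (-178/11 + 2616)*(-60 + 1495) = (28598/11)*1435 = 41038130/11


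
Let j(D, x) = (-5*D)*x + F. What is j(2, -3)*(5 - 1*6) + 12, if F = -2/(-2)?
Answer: -19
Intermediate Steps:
F = 1 (F = -2*(-1/2) = 1)
j(D, x) = 1 - 5*D*x (j(D, x) = (-5*D)*x + 1 = -5*D*x + 1 = 1 - 5*D*x)
j(2, -3)*(5 - 1*6) + 12 = (1 - 5*2*(-3))*(5 - 1*6) + 12 = (1 + 30)*(5 - 6) + 12 = 31*(-1) + 12 = -31 + 12 = -19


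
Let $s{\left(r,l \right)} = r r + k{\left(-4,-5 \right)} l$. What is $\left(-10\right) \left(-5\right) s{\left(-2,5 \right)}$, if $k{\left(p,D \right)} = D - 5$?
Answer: $-2300$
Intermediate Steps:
$k{\left(p,D \right)} = -5 + D$
$s{\left(r,l \right)} = r^{2} - 10 l$ ($s{\left(r,l \right)} = r r + \left(-5 - 5\right) l = r^{2} - 10 l$)
$\left(-10\right) \left(-5\right) s{\left(-2,5 \right)} = \left(-10\right) \left(-5\right) \left(\left(-2\right)^{2} - 50\right) = 50 \left(4 - 50\right) = 50 \left(-46\right) = -2300$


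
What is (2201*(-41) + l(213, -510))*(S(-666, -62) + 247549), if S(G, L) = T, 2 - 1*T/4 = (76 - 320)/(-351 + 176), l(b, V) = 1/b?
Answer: -832696915016668/37275 ≈ -2.2339e+10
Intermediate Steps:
T = 424/175 (T = 8 - 4*(76 - 320)/(-351 + 176) = 8 - (-976)/(-175) = 8 - (-976)*(-1)/175 = 8 - 4*244/175 = 8 - 976/175 = 424/175 ≈ 2.4229)
S(G, L) = 424/175
(2201*(-41) + l(213, -510))*(S(-666, -62) + 247549) = (2201*(-41) + 1/213)*(424/175 + 247549) = (-90241 + 1/213)*(43321499/175) = -19221332/213*43321499/175 = -832696915016668/37275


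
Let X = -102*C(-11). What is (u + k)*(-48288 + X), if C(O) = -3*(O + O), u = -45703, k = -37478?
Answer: 4576618620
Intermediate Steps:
C(O) = -6*O
X = -6732 (X = -(-612)*(-11) = -102*66 = -6732)
(u + k)*(-48288 + X) = (-45703 - 37478)*(-48288 - 6732) = -83181*(-55020) = 4576618620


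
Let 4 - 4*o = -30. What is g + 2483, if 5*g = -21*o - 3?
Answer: 24467/10 ≈ 2446.7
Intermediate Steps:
o = 17/2 (o = 1 - ¼*(-30) = 1 + 15/2 = 17/2 ≈ 8.5000)
g = -363/10 (g = (-21*17/2 - 3)/5 = (-357/2 - 3)/5 = (⅕)*(-363/2) = -363/10 ≈ -36.300)
g + 2483 = -363/10 + 2483 = 24467/10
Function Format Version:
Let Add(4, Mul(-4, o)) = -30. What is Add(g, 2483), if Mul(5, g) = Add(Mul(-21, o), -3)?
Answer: Rational(24467, 10) ≈ 2446.7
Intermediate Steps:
o = Rational(17, 2) (o = Add(1, Mul(Rational(-1, 4), -30)) = Add(1, Rational(15, 2)) = Rational(17, 2) ≈ 8.5000)
g = Rational(-363, 10) (g = Mul(Rational(1, 5), Add(Mul(-21, Rational(17, 2)), -3)) = Mul(Rational(1, 5), Add(Rational(-357, 2), -3)) = Mul(Rational(1, 5), Rational(-363, 2)) = Rational(-363, 10) ≈ -36.300)
Add(g, 2483) = Add(Rational(-363, 10), 2483) = Rational(24467, 10)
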